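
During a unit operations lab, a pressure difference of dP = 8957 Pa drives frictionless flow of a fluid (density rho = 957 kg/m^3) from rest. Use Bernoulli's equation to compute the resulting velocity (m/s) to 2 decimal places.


v = sqrt(2*dP/rho)
v = sqrt(2*8957/957)
v = sqrt(18.718913)
v = 4.33 m/s


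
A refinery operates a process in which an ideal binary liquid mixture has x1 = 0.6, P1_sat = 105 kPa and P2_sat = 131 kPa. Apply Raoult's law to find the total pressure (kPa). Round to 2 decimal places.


P = x1*P1_sat + x2*P2_sat
x2 = 1 - x1 = 1 - 0.6 = 0.4
P = 0.6*105 + 0.4*131
P = 63.0 + 52.4
P = 115.40 kPa


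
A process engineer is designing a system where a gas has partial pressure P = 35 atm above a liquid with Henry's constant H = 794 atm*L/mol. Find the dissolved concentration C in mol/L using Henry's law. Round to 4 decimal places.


C = P / H
C = 35 / 794
C = 0.0441 mol/L


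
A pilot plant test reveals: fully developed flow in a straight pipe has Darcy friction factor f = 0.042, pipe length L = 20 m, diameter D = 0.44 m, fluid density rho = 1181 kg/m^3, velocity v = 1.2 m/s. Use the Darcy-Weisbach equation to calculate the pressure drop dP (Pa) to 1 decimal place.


dP = f * (L/D) * (rho*v^2/2)
dP = 0.042 * (20/0.44) * (1181*1.2^2/2)
L/D = 45.45454545
rho*v^2/2 = 1181*1.44/2 = 850.32
dP = 0.042 * 45.45454545 * 850.32
dP = 1623.3 Pa


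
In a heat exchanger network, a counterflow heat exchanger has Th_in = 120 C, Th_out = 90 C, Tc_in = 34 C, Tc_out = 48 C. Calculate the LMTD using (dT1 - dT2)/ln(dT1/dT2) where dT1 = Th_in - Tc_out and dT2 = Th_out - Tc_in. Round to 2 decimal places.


dT1 = Th_in - Tc_out = 120 - 48 = 72
dT2 = Th_out - Tc_in = 90 - 34 = 56
LMTD = (dT1 - dT2) / ln(dT1/dT2)
LMTD = (72 - 56) / ln(72/56)
LMTD = 63.67 K


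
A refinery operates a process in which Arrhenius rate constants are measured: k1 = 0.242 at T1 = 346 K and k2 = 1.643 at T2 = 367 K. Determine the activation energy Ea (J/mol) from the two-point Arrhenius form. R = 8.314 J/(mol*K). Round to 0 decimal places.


Ea = R * ln(k2/k1) / (1/T1 - 1/T2)
ln(k2/k1) = ln(1.643/0.242) = 1.9153414
1/T1 - 1/T2 = 1/346 - 1/367 = 0.00016537777
Ea = 8.314 * 1.9153414 / 0.00016537777
Ea = 96290 J/mol


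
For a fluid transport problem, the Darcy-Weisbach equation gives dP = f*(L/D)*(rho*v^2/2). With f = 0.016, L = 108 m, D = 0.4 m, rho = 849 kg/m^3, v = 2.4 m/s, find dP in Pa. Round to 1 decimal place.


dP = f * (L/D) * (rho*v^2/2)
dP = 0.016 * (108/0.4) * (849*2.4^2/2)
L/D = 270.0
rho*v^2/2 = 849*5.76/2 = 2445.12
dP = 0.016 * 270.0 * 2445.12
dP = 10562.9 Pa


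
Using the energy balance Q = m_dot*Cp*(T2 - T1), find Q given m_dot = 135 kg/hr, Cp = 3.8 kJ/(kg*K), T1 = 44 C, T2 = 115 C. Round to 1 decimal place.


Q = m_dot * Cp * (T2 - T1)
Q = 135 * 3.8 * (115 - 44)
Q = 135 * 3.8 * 71
Q = 36423.0 kJ/hr


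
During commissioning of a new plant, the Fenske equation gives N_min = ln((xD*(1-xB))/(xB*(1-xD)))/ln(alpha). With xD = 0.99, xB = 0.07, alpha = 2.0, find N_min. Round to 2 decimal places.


N_min = ln((xD*(1-xB))/(xB*(1-xD))) / ln(alpha)
Numerator inside ln: 0.9207 / 0.0007 = 1315.285714
ln(1315.285714) = 7.181809
ln(alpha) = ln(2.0) = 0.693147
N_min = 7.181809 / 0.693147 = 10.36


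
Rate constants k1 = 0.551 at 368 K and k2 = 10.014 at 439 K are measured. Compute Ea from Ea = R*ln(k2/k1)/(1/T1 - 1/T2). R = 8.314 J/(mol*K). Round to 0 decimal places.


Ea = R * ln(k2/k1) / (1/T1 - 1/T2)
ln(k2/k1) = ln(10.014/0.551) = 2.9000046
1/T1 - 1/T2 = 1/368 - 1/439 = 0.000439486976
Ea = 8.314 * 2.9000046 / 0.000439486976
Ea = 54861 J/mol


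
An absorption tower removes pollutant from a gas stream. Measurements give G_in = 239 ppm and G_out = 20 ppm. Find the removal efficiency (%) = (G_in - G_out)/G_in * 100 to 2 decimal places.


Efficiency = (G_in - G_out) / G_in * 100%
Efficiency = (239 - 20) / 239 * 100
Efficiency = 219 / 239 * 100
Efficiency = 91.63%


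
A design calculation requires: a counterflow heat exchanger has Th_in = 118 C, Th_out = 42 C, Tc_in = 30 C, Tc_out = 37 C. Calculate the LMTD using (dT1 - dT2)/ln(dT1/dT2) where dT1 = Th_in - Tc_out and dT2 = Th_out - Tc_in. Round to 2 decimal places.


dT1 = Th_in - Tc_out = 118 - 37 = 81
dT2 = Th_out - Tc_in = 42 - 30 = 12
LMTD = (dT1 - dT2) / ln(dT1/dT2)
LMTD = (81 - 12) / ln(81/12)
LMTD = 36.13 K


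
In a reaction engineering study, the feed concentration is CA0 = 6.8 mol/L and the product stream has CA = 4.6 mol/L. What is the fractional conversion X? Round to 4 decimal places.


X = (CA0 - CA) / CA0
X = (6.8 - 4.6) / 6.8
X = 2.2 / 6.8
X = 0.3235


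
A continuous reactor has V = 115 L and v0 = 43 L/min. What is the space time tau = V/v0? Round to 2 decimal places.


tau = V / v0
tau = 115 / 43
tau = 2.67 min


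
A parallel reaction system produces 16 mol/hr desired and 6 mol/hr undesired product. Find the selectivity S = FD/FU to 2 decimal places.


S = desired product rate / undesired product rate
S = 16 / 6
S = 2.67


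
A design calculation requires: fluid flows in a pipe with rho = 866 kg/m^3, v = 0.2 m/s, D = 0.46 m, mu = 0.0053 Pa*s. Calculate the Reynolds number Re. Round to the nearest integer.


Re = rho * v * D / mu
Re = 866 * 0.2 * 0.46 / 0.0053
Re = 79.672 / 0.0053
Re = 15032


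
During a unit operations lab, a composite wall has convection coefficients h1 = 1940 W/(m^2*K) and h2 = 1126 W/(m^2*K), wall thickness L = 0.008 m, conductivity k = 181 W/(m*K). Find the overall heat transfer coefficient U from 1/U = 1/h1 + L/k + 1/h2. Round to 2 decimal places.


1/U = 1/h1 + L/k + 1/h2
1/U = 1/1940 + 0.008/181 + 1/1126
1/U = 0.0005154639 + 4.41989e-05 + 0.0008880995
1/U = 0.0014477623
U = 690.72 W/(m^2*K)


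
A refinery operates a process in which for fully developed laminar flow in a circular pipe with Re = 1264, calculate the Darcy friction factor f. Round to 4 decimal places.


f = 64 / Re
f = 64 / 1264
f = 0.0506


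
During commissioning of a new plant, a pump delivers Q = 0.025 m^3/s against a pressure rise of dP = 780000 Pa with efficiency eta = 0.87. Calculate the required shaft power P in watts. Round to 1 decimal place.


P = Q * dP / eta
P = 0.025 * 780000 / 0.87
P = 19500.0 / 0.87
P = 22413.8 W


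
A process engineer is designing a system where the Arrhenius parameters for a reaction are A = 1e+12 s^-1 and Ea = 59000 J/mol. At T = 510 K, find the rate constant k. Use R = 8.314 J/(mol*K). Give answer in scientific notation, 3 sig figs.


k = A * exp(-Ea/(R*T))
k = 1e+12 * exp(-59000 / (8.314 * 510))
k = 1e+12 * exp(-13.914635)
k = 9.06e+05


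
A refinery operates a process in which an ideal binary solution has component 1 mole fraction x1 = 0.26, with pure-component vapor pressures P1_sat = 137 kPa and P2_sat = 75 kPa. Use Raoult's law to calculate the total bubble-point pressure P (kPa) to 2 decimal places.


P = x1*P1_sat + x2*P2_sat
x2 = 1 - x1 = 1 - 0.26 = 0.74
P = 0.26*137 + 0.74*75
P = 35.62 + 55.5
P = 91.12 kPa


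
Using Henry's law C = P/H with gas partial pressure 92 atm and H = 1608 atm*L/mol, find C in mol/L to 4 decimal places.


C = P / H
C = 92 / 1608
C = 0.0572 mol/L


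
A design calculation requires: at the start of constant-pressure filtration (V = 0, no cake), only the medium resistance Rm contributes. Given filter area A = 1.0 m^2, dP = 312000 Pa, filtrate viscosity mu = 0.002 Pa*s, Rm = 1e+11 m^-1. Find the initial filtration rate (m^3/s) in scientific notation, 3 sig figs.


rate = A * dP / (mu * Rm)
rate = 1.0 * 312000 / (0.002 * 1e+11)
rate = 312000.0 / 2.000e+08
rate = 1.56e-03 m^3/s


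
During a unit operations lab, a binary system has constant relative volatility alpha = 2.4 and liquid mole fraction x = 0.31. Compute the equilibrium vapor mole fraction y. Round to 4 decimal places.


y = alpha*x / (1 + (alpha-1)*x)
y = 2.4*0.31 / (1 + (2.4-1)*0.31)
y = 0.744 / (1 + 0.434)
y = 0.744 / 1.434
y = 0.5188


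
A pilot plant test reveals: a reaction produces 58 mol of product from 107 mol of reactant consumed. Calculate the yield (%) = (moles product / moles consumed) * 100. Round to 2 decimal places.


Yield = (moles product / moles consumed) * 100%
Yield = (58 / 107) * 100
Yield = 0.5421 * 100
Yield = 54.21%


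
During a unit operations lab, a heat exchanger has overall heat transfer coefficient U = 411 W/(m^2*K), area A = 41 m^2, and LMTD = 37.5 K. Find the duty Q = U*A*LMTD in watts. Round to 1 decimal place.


Q = U * A * LMTD
Q = 411 * 41 * 37.5
Q = 631912.5 W


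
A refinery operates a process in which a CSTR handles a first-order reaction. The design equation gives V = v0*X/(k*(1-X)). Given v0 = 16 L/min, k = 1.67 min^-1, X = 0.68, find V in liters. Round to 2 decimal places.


V = v0 * X / (k * (1 - X))
V = 16 * 0.68 / (1.67 * (1 - 0.68))
V = 10.88 / (1.67 * 0.32)
V = 10.88 / 0.5344
V = 20.36 L


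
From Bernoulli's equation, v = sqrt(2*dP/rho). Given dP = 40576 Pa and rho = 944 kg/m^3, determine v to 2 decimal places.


v = sqrt(2*dP/rho)
v = sqrt(2*40576/944)
v = sqrt(85.966102)
v = 9.27 m/s


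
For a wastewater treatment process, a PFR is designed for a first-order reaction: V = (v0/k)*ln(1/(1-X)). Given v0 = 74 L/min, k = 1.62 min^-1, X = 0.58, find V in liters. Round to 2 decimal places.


V = (v0/k) * ln(1/(1-X))
V = (74/1.62) * ln(1/(1-0.58))
V = 45.679012 * ln(2.380952)
V = 45.679012 * 0.8675
V = 39.63 L


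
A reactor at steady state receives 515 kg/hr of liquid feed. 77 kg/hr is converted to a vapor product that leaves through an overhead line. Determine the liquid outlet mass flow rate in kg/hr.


Steady-state mass balance on the main outlet: F_out = F_in - F_removed
F_out = 515 - 77
F_out = 438 kg/hr


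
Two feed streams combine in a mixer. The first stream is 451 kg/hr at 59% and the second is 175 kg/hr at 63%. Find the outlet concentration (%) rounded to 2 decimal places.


Mass balance on solute: F1*x1 + F2*x2 = F3*x3
F3 = F1 + F2 = 451 + 175 = 626 kg/hr
x3 = (F1*x1 + F2*x2)/F3
x3 = (451*0.59 + 175*0.63) / 626
x3 = 60.12%


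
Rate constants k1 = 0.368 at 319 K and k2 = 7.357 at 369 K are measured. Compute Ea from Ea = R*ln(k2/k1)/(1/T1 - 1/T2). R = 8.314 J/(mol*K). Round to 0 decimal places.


Ea = R * ln(k2/k1) / (1/T1 - 1/T2)
ln(k2/k1) = ln(7.357/0.368) = 2.9953246
1/T1 - 1/T2 = 1/319 - 1/369 = 0.000424769138
Ea = 8.314 * 2.9953246 / 0.000424769138
Ea = 58627 J/mol


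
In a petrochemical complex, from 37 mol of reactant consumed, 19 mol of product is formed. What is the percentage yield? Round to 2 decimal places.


Yield = (moles product / moles consumed) * 100%
Yield = (19 / 37) * 100
Yield = 0.5135 * 100
Yield = 51.35%


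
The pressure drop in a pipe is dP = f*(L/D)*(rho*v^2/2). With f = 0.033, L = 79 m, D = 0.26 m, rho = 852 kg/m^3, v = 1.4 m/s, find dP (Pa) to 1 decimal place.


dP = f * (L/D) * (rho*v^2/2)
dP = 0.033 * (79/0.26) * (852*1.4^2/2)
L/D = 303.84615385
rho*v^2/2 = 852*1.96/2 = 834.96
dP = 0.033 * 303.84615385 * 834.96
dP = 8372.1 Pa


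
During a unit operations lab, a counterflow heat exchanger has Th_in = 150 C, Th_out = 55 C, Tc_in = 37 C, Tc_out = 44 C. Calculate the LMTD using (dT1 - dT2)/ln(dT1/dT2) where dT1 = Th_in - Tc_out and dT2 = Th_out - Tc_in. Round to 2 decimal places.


dT1 = Th_in - Tc_out = 150 - 44 = 106
dT2 = Th_out - Tc_in = 55 - 37 = 18
LMTD = (dT1 - dT2) / ln(dT1/dT2)
LMTD = (106 - 18) / ln(106/18)
LMTD = 49.63 K


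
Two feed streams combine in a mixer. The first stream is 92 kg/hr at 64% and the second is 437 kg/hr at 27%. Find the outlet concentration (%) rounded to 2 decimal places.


Mass balance on solute: F1*x1 + F2*x2 = F3*x3
F3 = F1 + F2 = 92 + 437 = 529 kg/hr
x3 = (F1*x1 + F2*x2)/F3
x3 = (92*0.64 + 437*0.27) / 529
x3 = 33.43%


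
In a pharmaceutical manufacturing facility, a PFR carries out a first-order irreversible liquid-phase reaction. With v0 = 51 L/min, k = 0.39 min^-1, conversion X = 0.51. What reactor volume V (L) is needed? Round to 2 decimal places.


V = (v0/k) * ln(1/(1-X))
V = (51/0.39) * ln(1/(1-0.51))
V = 130.769231 * ln(2.040816)
V = 130.769231 * 0.71335
V = 93.28 L


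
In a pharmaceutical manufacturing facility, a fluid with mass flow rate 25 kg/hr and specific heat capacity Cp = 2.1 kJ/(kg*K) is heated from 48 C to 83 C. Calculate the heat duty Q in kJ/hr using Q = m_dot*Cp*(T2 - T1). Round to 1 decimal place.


Q = m_dot * Cp * (T2 - T1)
Q = 25 * 2.1 * (83 - 48)
Q = 25 * 2.1 * 35
Q = 1837.5 kJ/hr


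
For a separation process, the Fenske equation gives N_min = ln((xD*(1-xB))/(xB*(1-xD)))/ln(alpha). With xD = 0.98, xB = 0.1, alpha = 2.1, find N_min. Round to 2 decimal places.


N_min = ln((xD*(1-xB))/(xB*(1-xD))) / ln(alpha)
Numerator inside ln: 0.882 / 0.002 = 441.0
ln(441.0) = 6.089045
ln(alpha) = ln(2.1) = 0.741937
N_min = 6.089045 / 0.741937 = 8.21


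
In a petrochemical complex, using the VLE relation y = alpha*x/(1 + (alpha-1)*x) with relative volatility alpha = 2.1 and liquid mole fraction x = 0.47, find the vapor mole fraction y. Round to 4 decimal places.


y = alpha*x / (1 + (alpha-1)*x)
y = 2.1*0.47 / (1 + (2.1-1)*0.47)
y = 0.987 / (1 + 0.517)
y = 0.987 / 1.517
y = 0.6506


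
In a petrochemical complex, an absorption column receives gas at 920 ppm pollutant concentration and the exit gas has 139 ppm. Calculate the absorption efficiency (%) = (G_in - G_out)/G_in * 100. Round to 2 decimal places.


Efficiency = (G_in - G_out) / G_in * 100%
Efficiency = (920 - 139) / 920 * 100
Efficiency = 781 / 920 * 100
Efficiency = 84.89%


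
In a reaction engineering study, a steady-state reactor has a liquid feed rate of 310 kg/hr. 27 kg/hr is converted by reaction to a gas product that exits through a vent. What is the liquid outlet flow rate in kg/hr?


Steady-state mass balance on the main outlet: F_out = F_in - F_removed
F_out = 310 - 27
F_out = 283 kg/hr


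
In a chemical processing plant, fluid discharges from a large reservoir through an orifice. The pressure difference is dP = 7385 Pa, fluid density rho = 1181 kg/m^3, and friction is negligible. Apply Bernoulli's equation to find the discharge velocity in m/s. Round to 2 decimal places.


v = sqrt(2*dP/rho)
v = sqrt(2*7385/1181)
v = sqrt(12.506351)
v = 3.54 m/s


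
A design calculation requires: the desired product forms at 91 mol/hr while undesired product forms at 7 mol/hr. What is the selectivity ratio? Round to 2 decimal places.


S = desired product rate / undesired product rate
S = 91 / 7
S = 13.00


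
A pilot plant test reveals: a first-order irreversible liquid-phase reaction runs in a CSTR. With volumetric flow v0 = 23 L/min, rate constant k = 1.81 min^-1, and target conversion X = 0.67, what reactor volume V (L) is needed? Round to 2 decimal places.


V = v0 * X / (k * (1 - X))
V = 23 * 0.67 / (1.81 * (1 - 0.67))
V = 15.41 / (1.81 * 0.33)
V = 15.41 / 0.5973
V = 25.80 L


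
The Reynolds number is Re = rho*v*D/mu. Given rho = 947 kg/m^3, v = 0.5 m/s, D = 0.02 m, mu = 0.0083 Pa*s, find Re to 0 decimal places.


Re = rho * v * D / mu
Re = 947 * 0.5 * 0.02 / 0.0083
Re = 9.47 / 0.0083
Re = 1141


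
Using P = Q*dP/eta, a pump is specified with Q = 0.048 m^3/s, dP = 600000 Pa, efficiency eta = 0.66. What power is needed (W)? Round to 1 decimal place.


P = Q * dP / eta
P = 0.048 * 600000 / 0.66
P = 28800.0 / 0.66
P = 43636.4 W


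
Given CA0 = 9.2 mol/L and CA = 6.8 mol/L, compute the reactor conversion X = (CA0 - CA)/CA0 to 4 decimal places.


X = (CA0 - CA) / CA0
X = (9.2 - 6.8) / 9.2
X = 2.4 / 9.2
X = 0.2609


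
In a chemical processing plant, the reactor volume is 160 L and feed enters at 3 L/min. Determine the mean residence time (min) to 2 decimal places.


tau = V / v0
tau = 160 / 3
tau = 53.33 min


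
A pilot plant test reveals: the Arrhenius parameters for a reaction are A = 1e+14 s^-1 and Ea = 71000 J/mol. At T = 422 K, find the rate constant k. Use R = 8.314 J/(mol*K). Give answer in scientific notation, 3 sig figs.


k = A * exp(-Ea/(R*T))
k = 1e+14 * exp(-71000 / (8.314 * 422))
k = 1e+14 * exp(-20.236522)
k = 1.63e+05


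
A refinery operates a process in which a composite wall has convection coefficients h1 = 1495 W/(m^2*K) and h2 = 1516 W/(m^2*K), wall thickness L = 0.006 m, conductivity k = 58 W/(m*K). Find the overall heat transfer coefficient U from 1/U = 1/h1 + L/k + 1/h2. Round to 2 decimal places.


1/U = 1/h1 + L/k + 1/h2
1/U = 1/1495 + 0.006/58 + 1/1516
1/U = 0.0006688963 + 0.0001034483 + 0.0006596306
1/U = 0.0014319752
U = 698.34 W/(m^2*K)


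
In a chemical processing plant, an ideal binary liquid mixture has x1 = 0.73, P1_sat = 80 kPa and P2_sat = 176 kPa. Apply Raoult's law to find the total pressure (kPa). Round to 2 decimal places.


P = x1*P1_sat + x2*P2_sat
x2 = 1 - x1 = 1 - 0.73 = 0.27
P = 0.73*80 + 0.27*176
P = 58.4 + 47.52
P = 105.92 kPa


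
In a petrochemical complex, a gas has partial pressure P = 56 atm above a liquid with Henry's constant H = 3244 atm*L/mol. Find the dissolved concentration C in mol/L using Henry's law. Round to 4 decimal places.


C = P / H
C = 56 / 3244
C = 0.0173 mol/L


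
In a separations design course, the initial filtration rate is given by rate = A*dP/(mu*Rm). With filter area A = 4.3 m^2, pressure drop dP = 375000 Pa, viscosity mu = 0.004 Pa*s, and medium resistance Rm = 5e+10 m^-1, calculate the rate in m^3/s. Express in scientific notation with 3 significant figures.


rate = A * dP / (mu * Rm)
rate = 4.3 * 375000 / (0.004 * 5e+10)
rate = 1612500.0 / 2.000e+08
rate = 8.06e-03 m^3/s


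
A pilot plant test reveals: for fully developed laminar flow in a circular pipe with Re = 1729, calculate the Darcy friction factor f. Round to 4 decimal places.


f = 64 / Re
f = 64 / 1729
f = 0.0370


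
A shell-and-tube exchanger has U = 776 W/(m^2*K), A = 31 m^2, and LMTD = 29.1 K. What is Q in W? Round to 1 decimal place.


Q = U * A * LMTD
Q = 776 * 31 * 29.1
Q = 700029.6 W


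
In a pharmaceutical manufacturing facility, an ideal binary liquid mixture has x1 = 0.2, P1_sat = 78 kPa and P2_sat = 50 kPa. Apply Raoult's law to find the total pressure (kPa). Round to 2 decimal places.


P = x1*P1_sat + x2*P2_sat
x2 = 1 - x1 = 1 - 0.2 = 0.8
P = 0.2*78 + 0.8*50
P = 15.6 + 40.0
P = 55.60 kPa


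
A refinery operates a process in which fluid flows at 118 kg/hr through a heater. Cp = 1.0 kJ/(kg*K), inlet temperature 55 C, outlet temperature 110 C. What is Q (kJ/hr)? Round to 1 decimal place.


Q = m_dot * Cp * (T2 - T1)
Q = 118 * 1.0 * (110 - 55)
Q = 118 * 1.0 * 55
Q = 6490.0 kJ/hr


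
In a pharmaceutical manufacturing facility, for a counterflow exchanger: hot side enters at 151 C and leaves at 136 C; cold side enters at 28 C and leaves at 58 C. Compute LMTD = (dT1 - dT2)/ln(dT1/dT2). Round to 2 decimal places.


dT1 = Th_in - Tc_out = 151 - 58 = 93
dT2 = Th_out - Tc_in = 136 - 28 = 108
LMTD = (dT1 - dT2) / ln(dT1/dT2)
LMTD = (93 - 108) / ln(93/108)
LMTD = 100.31 K


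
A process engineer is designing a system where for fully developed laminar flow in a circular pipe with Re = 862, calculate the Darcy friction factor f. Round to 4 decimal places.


f = 64 / Re
f = 64 / 862
f = 0.0742


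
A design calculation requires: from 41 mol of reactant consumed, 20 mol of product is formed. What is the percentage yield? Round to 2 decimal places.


Yield = (moles product / moles consumed) * 100%
Yield = (20 / 41) * 100
Yield = 0.4878 * 100
Yield = 48.78%


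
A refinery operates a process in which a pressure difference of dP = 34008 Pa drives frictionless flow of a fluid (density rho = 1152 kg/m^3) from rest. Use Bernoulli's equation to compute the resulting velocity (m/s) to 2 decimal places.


v = sqrt(2*dP/rho)
v = sqrt(2*34008/1152)
v = sqrt(59.041667)
v = 7.68 m/s


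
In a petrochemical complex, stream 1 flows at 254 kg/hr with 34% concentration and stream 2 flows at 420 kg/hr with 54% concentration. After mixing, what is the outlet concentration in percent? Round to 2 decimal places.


Mass balance on solute: F1*x1 + F2*x2 = F3*x3
F3 = F1 + F2 = 254 + 420 = 674 kg/hr
x3 = (F1*x1 + F2*x2)/F3
x3 = (254*0.34 + 420*0.54) / 674
x3 = 46.46%


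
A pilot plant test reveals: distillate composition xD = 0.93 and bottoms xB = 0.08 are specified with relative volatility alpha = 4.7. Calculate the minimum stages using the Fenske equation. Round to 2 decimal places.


N_min = ln((xD*(1-xB))/(xB*(1-xD))) / ln(alpha)
Numerator inside ln: 0.8556 / 0.0056 = 152.785714
ln(152.785714) = 5.029036
ln(alpha) = ln(4.7) = 1.547563
N_min = 5.029036 / 1.547563 = 3.25


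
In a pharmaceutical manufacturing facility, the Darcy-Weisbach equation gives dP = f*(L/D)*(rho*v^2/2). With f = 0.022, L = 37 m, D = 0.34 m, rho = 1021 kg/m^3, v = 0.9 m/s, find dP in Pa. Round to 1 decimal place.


dP = f * (L/D) * (rho*v^2/2)
dP = 0.022 * (37/0.34) * (1021*0.9^2/2)
L/D = 108.82352941
rho*v^2/2 = 1021*0.81/2 = 413.505
dP = 0.022 * 108.82352941 * 413.505
dP = 990.0 Pa


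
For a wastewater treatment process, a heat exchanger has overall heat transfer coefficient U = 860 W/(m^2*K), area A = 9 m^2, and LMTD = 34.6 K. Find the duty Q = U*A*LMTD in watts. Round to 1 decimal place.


Q = U * A * LMTD
Q = 860 * 9 * 34.6
Q = 267804.0 W


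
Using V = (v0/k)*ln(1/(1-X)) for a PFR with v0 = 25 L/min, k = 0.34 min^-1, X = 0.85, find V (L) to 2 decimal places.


V = (v0/k) * ln(1/(1-X))
V = (25/0.34) * ln(1/(1-0.85))
V = 73.529412 * ln(6.666667)
V = 73.529412 * 1.89712
V = 139.49 L


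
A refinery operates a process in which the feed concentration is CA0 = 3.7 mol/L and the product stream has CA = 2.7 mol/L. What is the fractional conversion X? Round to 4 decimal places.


X = (CA0 - CA) / CA0
X = (3.7 - 2.7) / 3.7
X = 1.0 / 3.7
X = 0.2703


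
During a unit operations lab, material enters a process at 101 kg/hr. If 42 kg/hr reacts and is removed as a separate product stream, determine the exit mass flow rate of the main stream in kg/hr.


Steady-state mass balance on the main outlet: F_out = F_in - F_removed
F_out = 101 - 42
F_out = 59 kg/hr


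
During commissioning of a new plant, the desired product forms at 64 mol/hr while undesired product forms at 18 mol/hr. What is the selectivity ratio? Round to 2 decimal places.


S = desired product rate / undesired product rate
S = 64 / 18
S = 3.56


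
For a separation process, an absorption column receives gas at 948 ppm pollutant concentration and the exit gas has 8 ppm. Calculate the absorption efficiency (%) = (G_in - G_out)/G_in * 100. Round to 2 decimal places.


Efficiency = (G_in - G_out) / G_in * 100%
Efficiency = (948 - 8) / 948 * 100
Efficiency = 940 / 948 * 100
Efficiency = 99.16%


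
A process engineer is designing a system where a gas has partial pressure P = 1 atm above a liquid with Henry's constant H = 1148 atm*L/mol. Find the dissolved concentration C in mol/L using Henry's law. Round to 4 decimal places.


C = P / H
C = 1 / 1148
C = 0.0009 mol/L


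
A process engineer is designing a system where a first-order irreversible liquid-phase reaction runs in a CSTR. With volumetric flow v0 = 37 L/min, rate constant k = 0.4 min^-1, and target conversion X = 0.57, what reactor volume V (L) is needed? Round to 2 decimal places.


V = v0 * X / (k * (1 - X))
V = 37 * 0.57 / (0.4 * (1 - 0.57))
V = 21.09 / (0.4 * 0.43)
V = 21.09 / 0.172
V = 122.62 L


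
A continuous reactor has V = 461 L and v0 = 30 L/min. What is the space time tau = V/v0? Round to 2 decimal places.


tau = V / v0
tau = 461 / 30
tau = 15.37 min


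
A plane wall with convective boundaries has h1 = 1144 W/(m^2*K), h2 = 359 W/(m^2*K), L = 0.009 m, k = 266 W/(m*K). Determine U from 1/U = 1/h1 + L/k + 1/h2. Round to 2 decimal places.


1/U = 1/h1 + L/k + 1/h2
1/U = 1/1144 + 0.009/266 + 1/359
1/U = 0.0008741259 + 3.38346e-05 + 0.0027855153
1/U = 0.0036934758
U = 270.75 W/(m^2*K)


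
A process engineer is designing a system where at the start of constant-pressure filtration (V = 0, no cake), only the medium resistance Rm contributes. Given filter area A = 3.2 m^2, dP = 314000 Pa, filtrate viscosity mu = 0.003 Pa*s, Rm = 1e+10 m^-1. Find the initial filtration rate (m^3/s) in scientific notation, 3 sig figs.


rate = A * dP / (mu * Rm)
rate = 3.2 * 314000 / (0.003 * 1e+10)
rate = 1004800.0 / 3.000e+07
rate = 3.35e-02 m^3/s


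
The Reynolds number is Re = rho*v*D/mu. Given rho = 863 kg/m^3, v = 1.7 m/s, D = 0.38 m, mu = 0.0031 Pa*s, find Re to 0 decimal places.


Re = rho * v * D / mu
Re = 863 * 1.7 * 0.38 / 0.0031
Re = 557.498 / 0.0031
Re = 179838


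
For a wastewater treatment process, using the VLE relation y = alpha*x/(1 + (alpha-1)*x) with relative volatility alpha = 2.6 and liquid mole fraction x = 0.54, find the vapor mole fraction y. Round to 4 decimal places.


y = alpha*x / (1 + (alpha-1)*x)
y = 2.6*0.54 / (1 + (2.6-1)*0.54)
y = 1.404 / (1 + 0.864)
y = 1.404 / 1.864
y = 0.7532


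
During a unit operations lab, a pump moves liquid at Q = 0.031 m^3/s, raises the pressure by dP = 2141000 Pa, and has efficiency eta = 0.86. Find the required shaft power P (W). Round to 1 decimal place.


P = Q * dP / eta
P = 0.031 * 2141000 / 0.86
P = 66371.0 / 0.86
P = 77175.6 W


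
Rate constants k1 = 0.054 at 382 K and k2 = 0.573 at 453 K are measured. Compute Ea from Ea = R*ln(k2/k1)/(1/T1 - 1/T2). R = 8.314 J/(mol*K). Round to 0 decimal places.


Ea = R * ln(k2/k1) / (1/T1 - 1/T2)
ln(k2/k1) = ln(0.573/0.054) = 2.3619017
1/T1 - 1/T2 = 1/382 - 1/453 = 0.000410295528
Ea = 8.314 * 2.3619017 / 0.000410295528
Ea = 47860 J/mol


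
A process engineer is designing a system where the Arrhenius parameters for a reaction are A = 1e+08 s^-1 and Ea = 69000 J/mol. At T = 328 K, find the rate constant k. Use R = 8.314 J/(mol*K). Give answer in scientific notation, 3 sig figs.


k = A * exp(-Ea/(R*T))
k = 1e+08 * exp(-69000 / (8.314 * 328))
k = 1e+08 * exp(-25.302604)
k = 1.03e-03


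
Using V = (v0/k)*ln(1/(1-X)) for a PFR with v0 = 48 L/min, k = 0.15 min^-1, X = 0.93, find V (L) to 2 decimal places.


V = (v0/k) * ln(1/(1-X))
V = (48/0.15) * ln(1/(1-0.93))
V = 320.0 * ln(14.285714)
V = 320.0 * 2.65926
V = 850.96 L


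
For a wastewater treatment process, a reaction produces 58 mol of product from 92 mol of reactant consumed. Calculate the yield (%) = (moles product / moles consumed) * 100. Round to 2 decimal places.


Yield = (moles product / moles consumed) * 100%
Yield = (58 / 92) * 100
Yield = 0.6304 * 100
Yield = 63.04%


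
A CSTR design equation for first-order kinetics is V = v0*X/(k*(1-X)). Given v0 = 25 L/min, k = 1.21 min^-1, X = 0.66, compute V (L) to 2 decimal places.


V = v0 * X / (k * (1 - X))
V = 25 * 0.66 / (1.21 * (1 - 0.66))
V = 16.5 / (1.21 * 0.34)
V = 16.5 / 0.4114
V = 40.11 L


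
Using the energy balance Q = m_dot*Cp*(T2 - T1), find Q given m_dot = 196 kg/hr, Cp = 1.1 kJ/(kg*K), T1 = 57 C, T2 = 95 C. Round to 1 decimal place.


Q = m_dot * Cp * (T2 - T1)
Q = 196 * 1.1 * (95 - 57)
Q = 196 * 1.1 * 38
Q = 8192.8 kJ/hr


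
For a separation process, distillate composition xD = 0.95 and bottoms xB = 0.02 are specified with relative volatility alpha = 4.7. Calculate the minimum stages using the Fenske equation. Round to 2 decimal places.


N_min = ln((xD*(1-xB))/(xB*(1-xD))) / ln(alpha)
Numerator inside ln: 0.931 / 0.001 = 931.0
ln(931.0) = 6.836259
ln(alpha) = ln(4.7) = 1.547563
N_min = 6.836259 / 1.547563 = 4.42


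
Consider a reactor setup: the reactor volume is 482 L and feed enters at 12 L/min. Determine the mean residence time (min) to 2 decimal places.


tau = V / v0
tau = 482 / 12
tau = 40.17 min


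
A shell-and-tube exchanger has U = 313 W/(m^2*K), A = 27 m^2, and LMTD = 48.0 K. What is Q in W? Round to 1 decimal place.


Q = U * A * LMTD
Q = 313 * 27 * 48.0
Q = 405648.0 W


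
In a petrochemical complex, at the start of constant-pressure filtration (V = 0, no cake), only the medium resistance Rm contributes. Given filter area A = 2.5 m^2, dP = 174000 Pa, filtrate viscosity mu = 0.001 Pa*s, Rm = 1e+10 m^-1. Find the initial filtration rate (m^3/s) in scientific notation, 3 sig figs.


rate = A * dP / (mu * Rm)
rate = 2.5 * 174000 / (0.001 * 1e+10)
rate = 435000.0 / 1.000e+07
rate = 4.35e-02 m^3/s


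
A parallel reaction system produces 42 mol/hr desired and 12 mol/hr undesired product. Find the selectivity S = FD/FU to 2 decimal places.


S = desired product rate / undesired product rate
S = 42 / 12
S = 3.50


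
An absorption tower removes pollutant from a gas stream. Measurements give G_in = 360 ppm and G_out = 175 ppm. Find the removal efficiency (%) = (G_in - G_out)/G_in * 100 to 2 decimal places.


Efficiency = (G_in - G_out) / G_in * 100%
Efficiency = (360 - 175) / 360 * 100
Efficiency = 185 / 360 * 100
Efficiency = 51.39%


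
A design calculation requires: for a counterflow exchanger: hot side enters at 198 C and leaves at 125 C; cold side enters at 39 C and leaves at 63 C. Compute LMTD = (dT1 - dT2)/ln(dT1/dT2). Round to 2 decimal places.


dT1 = Th_in - Tc_out = 198 - 63 = 135
dT2 = Th_out - Tc_in = 125 - 39 = 86
LMTD = (dT1 - dT2) / ln(dT1/dT2)
LMTD = (135 - 86) / ln(135/86)
LMTD = 108.66 K


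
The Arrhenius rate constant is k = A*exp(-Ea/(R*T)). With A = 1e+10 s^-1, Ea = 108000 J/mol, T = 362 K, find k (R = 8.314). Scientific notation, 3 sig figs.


k = A * exp(-Ea/(R*T))
k = 1e+10 * exp(-108000 / (8.314 * 362))
k = 1e+10 * exp(-35.884357)
k = 2.60e-06


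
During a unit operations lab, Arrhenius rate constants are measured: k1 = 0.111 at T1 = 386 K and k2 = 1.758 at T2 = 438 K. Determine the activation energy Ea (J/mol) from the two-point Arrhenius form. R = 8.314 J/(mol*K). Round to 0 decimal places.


Ea = R * ln(k2/k1) / (1/T1 - 1/T2)
ln(k2/k1) = ln(1.758/0.111) = 2.7624019
1/T1 - 1/T2 = 1/386 - 1/438 = 0.000307568552
Ea = 8.314 * 2.7624019 / 0.000307568552
Ea = 74672 J/mol


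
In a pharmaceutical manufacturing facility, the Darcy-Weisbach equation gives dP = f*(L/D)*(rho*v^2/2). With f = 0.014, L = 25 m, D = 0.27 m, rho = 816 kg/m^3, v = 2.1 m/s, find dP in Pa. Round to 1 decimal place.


dP = f * (L/D) * (rho*v^2/2)
dP = 0.014 * (25/0.27) * (816*2.1^2/2)
L/D = 92.59259259
rho*v^2/2 = 816*4.41/2 = 1799.28
dP = 0.014 * 92.59259259 * 1799.28
dP = 2332.4 Pa


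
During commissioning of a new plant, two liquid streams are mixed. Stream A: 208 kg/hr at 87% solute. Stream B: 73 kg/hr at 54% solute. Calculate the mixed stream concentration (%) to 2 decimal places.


Mass balance on solute: F1*x1 + F2*x2 = F3*x3
F3 = F1 + F2 = 208 + 73 = 281 kg/hr
x3 = (F1*x1 + F2*x2)/F3
x3 = (208*0.87 + 73*0.54) / 281
x3 = 78.43%


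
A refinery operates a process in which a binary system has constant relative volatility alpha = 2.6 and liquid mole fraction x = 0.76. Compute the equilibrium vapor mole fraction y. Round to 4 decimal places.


y = alpha*x / (1 + (alpha-1)*x)
y = 2.6*0.76 / (1 + (2.6-1)*0.76)
y = 1.976 / (1 + 1.216)
y = 1.976 / 2.216
y = 0.8917


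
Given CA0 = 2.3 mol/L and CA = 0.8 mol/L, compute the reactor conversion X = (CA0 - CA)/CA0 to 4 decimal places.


X = (CA0 - CA) / CA0
X = (2.3 - 0.8) / 2.3
X = 1.5 / 2.3
X = 0.6522


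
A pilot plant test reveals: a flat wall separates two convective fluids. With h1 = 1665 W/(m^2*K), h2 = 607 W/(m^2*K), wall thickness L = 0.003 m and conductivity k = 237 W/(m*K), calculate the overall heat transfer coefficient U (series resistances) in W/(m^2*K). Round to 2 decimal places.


1/U = 1/h1 + L/k + 1/h2
1/U = 1/1665 + 0.003/237 + 1/607
1/U = 0.0006006006 + 1.26582e-05 + 0.0016474465
1/U = 0.0022607053
U = 442.34 W/(m^2*K)


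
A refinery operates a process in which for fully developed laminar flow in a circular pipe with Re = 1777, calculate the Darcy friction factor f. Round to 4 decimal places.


f = 64 / Re
f = 64 / 1777
f = 0.0360


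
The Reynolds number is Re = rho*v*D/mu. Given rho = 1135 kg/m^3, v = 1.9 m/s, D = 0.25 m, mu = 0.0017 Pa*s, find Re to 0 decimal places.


Re = rho * v * D / mu
Re = 1135 * 1.9 * 0.25 / 0.0017
Re = 539.125 / 0.0017
Re = 317132


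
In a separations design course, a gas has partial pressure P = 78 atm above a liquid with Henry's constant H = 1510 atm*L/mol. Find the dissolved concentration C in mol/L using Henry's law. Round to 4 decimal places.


C = P / H
C = 78 / 1510
C = 0.0517 mol/L


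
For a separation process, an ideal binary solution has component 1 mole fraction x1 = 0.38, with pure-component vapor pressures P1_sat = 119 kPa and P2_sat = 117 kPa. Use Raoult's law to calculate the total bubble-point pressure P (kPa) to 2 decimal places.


P = x1*P1_sat + x2*P2_sat
x2 = 1 - x1 = 1 - 0.38 = 0.62
P = 0.38*119 + 0.62*117
P = 45.22 + 72.54
P = 117.76 kPa


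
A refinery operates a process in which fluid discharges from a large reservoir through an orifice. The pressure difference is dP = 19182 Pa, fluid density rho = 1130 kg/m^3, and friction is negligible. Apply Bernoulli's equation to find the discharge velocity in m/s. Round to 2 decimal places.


v = sqrt(2*dP/rho)
v = sqrt(2*19182/1130)
v = sqrt(33.950442)
v = 5.83 m/s


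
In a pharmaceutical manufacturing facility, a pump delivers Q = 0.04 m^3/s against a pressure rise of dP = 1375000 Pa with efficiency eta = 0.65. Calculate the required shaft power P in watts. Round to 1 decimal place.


P = Q * dP / eta
P = 0.04 * 1375000 / 0.65
P = 55000.0 / 0.65
P = 84615.4 W


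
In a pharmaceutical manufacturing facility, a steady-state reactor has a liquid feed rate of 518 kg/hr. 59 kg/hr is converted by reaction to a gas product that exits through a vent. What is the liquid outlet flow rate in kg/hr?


Steady-state mass balance on the main outlet: F_out = F_in - F_removed
F_out = 518 - 59
F_out = 459 kg/hr


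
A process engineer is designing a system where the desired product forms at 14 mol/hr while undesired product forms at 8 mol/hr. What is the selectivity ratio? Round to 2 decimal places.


S = desired product rate / undesired product rate
S = 14 / 8
S = 1.75


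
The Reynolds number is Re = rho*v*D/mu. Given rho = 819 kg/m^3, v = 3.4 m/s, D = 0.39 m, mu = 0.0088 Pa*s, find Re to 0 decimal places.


Re = rho * v * D / mu
Re = 819 * 3.4 * 0.39 / 0.0088
Re = 1085.994 / 0.0088
Re = 123408


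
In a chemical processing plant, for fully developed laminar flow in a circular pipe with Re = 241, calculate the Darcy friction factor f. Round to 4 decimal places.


f = 64 / Re
f = 64 / 241
f = 0.2656


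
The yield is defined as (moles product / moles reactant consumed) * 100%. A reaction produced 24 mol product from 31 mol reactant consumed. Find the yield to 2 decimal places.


Yield = (moles product / moles consumed) * 100%
Yield = (24 / 31) * 100
Yield = 0.7742 * 100
Yield = 77.42%


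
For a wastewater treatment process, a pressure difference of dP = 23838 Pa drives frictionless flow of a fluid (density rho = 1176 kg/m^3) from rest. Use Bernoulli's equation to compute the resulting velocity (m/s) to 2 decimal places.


v = sqrt(2*dP/rho)
v = sqrt(2*23838/1176)
v = sqrt(40.540816)
v = 6.37 m/s


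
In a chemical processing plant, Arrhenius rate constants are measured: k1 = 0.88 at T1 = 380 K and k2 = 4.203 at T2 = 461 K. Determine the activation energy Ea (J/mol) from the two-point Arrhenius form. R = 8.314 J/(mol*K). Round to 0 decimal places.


Ea = R * ln(k2/k1) / (1/T1 - 1/T2)
ln(k2/k1) = ln(4.203/0.88) = 1.5636319
1/T1 - 1/T2 = 1/380 - 1/461 = 0.00046238155
Ea = 8.314 * 1.5636319 / 0.00046238155
Ea = 28115 J/mol


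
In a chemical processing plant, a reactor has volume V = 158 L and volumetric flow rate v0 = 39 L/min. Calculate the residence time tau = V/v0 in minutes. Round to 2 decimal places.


tau = V / v0
tau = 158 / 39
tau = 4.05 min


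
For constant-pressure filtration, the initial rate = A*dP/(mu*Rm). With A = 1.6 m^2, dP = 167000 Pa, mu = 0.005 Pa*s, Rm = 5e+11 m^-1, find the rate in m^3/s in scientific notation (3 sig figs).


rate = A * dP / (mu * Rm)
rate = 1.6 * 167000 / (0.005 * 5e+11)
rate = 267200.0 / 2.500e+09
rate = 1.07e-04 m^3/s


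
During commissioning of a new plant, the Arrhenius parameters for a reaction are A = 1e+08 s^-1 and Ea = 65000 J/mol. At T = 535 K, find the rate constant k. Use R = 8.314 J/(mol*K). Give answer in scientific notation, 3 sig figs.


k = A * exp(-Ea/(R*T))
k = 1e+08 * exp(-65000 / (8.314 * 535))
k = 1e+08 * exp(-14.613342)
k = 4.50e+01


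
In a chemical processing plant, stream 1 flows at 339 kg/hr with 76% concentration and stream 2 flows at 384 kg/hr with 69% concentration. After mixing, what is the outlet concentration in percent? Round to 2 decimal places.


Mass balance on solute: F1*x1 + F2*x2 = F3*x3
F3 = F1 + F2 = 339 + 384 = 723 kg/hr
x3 = (F1*x1 + F2*x2)/F3
x3 = (339*0.76 + 384*0.69) / 723
x3 = 72.28%


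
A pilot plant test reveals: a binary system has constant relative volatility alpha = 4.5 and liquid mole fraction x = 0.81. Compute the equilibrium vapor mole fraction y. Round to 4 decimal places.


y = alpha*x / (1 + (alpha-1)*x)
y = 4.5*0.81 / (1 + (4.5-1)*0.81)
y = 3.645 / (1 + 2.835)
y = 3.645 / 3.835
y = 0.9505


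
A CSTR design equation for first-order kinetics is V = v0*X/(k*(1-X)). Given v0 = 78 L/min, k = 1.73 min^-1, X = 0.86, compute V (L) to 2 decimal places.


V = v0 * X / (k * (1 - X))
V = 78 * 0.86 / (1.73 * (1 - 0.86))
V = 67.08 / (1.73 * 0.14)
V = 67.08 / 0.2422
V = 276.96 L


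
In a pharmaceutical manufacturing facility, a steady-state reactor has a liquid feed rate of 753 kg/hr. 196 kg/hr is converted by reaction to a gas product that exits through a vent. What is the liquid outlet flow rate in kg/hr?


Steady-state mass balance on the main outlet: F_out = F_in - F_removed
F_out = 753 - 196
F_out = 557 kg/hr


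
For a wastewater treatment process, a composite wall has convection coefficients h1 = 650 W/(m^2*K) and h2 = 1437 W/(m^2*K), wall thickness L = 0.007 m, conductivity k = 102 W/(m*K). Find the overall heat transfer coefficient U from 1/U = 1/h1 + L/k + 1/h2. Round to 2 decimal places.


1/U = 1/h1 + L/k + 1/h2
1/U = 1/650 + 0.007/102 + 1/1437
1/U = 0.0015384615 + 6.86275e-05 + 0.0006958942
1/U = 0.0023029832
U = 434.22 W/(m^2*K)


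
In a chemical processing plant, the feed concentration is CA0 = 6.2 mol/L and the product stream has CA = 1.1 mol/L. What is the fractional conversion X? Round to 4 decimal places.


X = (CA0 - CA) / CA0
X = (6.2 - 1.1) / 6.2
X = 5.1 / 6.2
X = 0.8226


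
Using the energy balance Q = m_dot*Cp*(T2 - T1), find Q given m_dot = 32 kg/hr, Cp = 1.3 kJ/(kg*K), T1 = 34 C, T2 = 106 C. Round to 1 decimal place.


Q = m_dot * Cp * (T2 - T1)
Q = 32 * 1.3 * (106 - 34)
Q = 32 * 1.3 * 72
Q = 2995.2 kJ/hr


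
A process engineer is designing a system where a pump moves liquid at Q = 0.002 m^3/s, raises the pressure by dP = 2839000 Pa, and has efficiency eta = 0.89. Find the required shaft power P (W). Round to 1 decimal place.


P = Q * dP / eta
P = 0.002 * 2839000 / 0.89
P = 5678.0 / 0.89
P = 6379.8 W


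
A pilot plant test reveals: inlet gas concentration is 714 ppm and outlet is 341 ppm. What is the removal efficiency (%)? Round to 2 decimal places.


Efficiency = (G_in - G_out) / G_in * 100%
Efficiency = (714 - 341) / 714 * 100
Efficiency = 373 / 714 * 100
Efficiency = 52.24%


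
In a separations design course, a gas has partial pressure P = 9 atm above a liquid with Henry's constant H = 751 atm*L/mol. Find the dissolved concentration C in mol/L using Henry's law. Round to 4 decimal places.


C = P / H
C = 9 / 751
C = 0.0120 mol/L


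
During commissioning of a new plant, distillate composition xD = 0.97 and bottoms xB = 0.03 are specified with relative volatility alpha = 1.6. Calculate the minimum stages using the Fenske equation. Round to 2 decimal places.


N_min = ln((xD*(1-xB))/(xB*(1-xD))) / ln(alpha)
Numerator inside ln: 0.9409 / 0.0009 = 1045.444444
ln(1045.444444) = 6.952197
ln(alpha) = ln(1.6) = 0.470004
N_min = 6.952197 / 0.470004 = 14.79
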